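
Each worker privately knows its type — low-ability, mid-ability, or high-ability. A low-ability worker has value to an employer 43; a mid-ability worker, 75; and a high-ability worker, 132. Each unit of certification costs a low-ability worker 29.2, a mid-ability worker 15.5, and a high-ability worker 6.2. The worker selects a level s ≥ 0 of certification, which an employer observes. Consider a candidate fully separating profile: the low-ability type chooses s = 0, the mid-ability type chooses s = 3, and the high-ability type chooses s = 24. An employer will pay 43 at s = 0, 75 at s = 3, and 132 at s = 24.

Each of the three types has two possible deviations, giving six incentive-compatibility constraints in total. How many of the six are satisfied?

Low-ability (own payoff 43): to s=3 gives 75 − 29.2×3 = -12.6 → no gain ✓; to s=24 gives 132 − 29.2×24 = -568.8 → no gain ✓.
Mid-ability (own payoff 75 − 15.5×3 = 28.5): to s=0 gives 43 → profitable ✗; to s=24 gives 132 − 15.5×24 = -240 → no gain ✓.
High-ability (own payoff 132 − 6.2×24 = -16.8): to s=0 gives 43 → profitable ✗; to s=3 gives 75 − 6.2×3 = 56.4 → profitable ✗.
3 of the 6 constraints hold; not an equilibrium.

3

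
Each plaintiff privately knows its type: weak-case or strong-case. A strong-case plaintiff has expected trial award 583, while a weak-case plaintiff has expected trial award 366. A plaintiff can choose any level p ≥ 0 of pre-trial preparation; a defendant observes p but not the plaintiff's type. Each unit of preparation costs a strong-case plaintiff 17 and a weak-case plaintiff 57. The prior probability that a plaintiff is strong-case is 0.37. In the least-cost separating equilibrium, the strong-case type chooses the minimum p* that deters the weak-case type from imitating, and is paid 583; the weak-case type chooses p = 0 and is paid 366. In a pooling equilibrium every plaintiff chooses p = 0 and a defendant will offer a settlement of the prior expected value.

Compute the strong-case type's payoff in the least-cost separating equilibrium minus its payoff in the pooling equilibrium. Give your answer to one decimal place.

Least-cost separating signal: p* solves 366 = 583 − 57·p*, so p* = (583 − 366)/57 ≈ 3.8070.
Strong-case type's separating payoff: 583 − 17 × p* = 583 − 17 × (583 − 366)/57 = 583 − 3689/57 ≈ 518.281.
Pooling payoff: 0.37 × 583 + 0.63 × 366 = 446.29.
Difference: 518.281 − 446.29 = 71.991, i.e. 72.0 to one decimal place.
The strong-case type prefers to separate.

72.0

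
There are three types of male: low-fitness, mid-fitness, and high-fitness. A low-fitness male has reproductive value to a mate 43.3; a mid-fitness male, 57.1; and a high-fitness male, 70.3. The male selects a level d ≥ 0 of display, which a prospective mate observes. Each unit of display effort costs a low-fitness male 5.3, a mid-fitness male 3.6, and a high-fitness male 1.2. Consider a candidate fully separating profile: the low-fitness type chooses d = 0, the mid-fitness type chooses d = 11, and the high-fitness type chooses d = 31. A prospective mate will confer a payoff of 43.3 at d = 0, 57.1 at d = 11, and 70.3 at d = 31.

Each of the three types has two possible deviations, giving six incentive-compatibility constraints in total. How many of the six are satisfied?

High-fitness (own payoff 70.3 − 1.2×31 = 33.1): to d=0 gives 43.3 → profitable ✗; to d=11 gives 57.1 − 1.2×11 = 43.9 → profitable ✗.
Mid-fitness (own payoff 57.1 − 3.6×11 = 17.5): to d=0 gives 43.3 → profitable ✗; to d=31 gives 70.3 − 3.6×31 = -41.3 → no gain ✓.
Low-fitness (own payoff 43.3): to d=11 gives 57.1 − 5.3×11 = -1.2 → no gain ✓; to d=31 gives 70.3 − 5.3×31 = -94 → no gain ✓.
3 of the 6 constraints hold; not an equilibrium.

3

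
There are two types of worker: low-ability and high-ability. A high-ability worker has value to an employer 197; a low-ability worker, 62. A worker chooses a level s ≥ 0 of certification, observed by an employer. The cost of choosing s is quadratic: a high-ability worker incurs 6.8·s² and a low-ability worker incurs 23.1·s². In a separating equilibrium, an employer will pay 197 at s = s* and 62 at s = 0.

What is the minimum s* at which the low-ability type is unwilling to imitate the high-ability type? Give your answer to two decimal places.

The low-ability type at s = 0 receives 62; imitating at s* yields 197 − 23.1·s*².
Indifference: 62 = 197 − 23.1·s*², so s*² = (197 − 62) / 23.1 ≈ 5.8442.
s* = √5.8442 ≈ 2.42.

2.42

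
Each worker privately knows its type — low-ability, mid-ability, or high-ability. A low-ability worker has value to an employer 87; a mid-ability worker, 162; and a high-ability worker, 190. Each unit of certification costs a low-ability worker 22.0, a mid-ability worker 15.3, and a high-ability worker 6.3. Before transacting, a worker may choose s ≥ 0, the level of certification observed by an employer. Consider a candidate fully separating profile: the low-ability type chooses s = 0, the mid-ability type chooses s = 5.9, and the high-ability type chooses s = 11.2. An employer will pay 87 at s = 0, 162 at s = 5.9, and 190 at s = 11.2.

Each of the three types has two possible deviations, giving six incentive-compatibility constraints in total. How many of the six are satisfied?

4

High-ability (own payoff 190 − 6.3×11.2 = 119.44): to s=0 gives 87 → no gain ✓; to s=5.9 gives 162 − 6.3×5.9 = 124.83 → profitable ✗.
Mid-ability (own payoff 162 − 15.3×5.9 = 71.73): to s=0 gives 87 → profitable ✗; to s=11.2 gives 190 − 15.3×11.2 = 18.64 → no gain ✓.
Low-ability (own payoff 87): to s=5.9 gives 162 − 22.0×5.9 = 32.2 → no gain ✓; to s=11.2 gives 190 − 22.0×11.2 = -56.4 → no gain ✓.
4 of the 6 constraints hold; not an equilibrium.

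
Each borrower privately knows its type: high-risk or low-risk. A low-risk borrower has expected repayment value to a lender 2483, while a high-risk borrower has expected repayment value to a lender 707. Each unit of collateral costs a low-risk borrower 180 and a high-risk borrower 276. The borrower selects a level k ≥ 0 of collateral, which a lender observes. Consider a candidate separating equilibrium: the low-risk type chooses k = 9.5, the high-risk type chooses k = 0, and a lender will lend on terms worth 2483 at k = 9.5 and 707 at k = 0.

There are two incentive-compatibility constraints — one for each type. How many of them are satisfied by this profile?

High-risk type: stay at 0 → 707; mimic → 2483 − 276 × 9.5 = -139. IC holds (707 ≥ -139).
Low-risk type: signal → 2483 − 180 × 9.5 = 773; deviate to 0 → 707. IC holds (773 ≥ 707).
2 of 2 constraints hold, so this is a separating equilibrium.

2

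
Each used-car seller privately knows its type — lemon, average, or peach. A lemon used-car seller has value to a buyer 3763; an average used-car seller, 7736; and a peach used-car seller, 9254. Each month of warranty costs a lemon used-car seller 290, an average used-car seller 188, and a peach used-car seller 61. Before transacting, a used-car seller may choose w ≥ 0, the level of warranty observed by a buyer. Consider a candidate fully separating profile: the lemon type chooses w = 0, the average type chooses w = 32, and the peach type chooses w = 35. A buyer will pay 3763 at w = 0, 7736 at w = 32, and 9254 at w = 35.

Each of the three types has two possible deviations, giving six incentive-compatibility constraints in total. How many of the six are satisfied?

Lemon (own payoff 3763): to w=32 gives 7736 − 290×32 = -1544 → no gain ✓; to w=35 gives 9254 − 290×35 = -896 → no gain ✓.
Peach (own payoff 9254 − 61×35 = 7119): to w=0 gives 3763 → no gain ✓; to w=32 gives 7736 − 61×32 = 5784 → no gain ✓.
Average (own payoff 7736 − 188×32 = 1720): to w=0 gives 3763 → profitable ✗; to w=35 gives 9254 − 188×35 = 2674 → profitable ✗.
4 of the 6 constraints hold; not an equilibrium.

4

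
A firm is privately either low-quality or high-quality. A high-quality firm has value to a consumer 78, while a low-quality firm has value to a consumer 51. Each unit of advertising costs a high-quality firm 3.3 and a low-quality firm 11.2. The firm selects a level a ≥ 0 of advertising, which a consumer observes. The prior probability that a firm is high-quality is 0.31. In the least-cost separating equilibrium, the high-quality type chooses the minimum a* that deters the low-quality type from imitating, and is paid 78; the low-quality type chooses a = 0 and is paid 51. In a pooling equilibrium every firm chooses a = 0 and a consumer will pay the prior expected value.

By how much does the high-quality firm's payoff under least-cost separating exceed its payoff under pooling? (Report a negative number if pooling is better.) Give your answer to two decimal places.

Least-cost separating signal: a* solves 51 = 78 − 11.2·a*, so a* = (78 − 51)/11.2 ≈ 2.4107.
High-quality type's separating payoff: 78 − 3.3 × a* = 78 − 3.3 × (78 − 51)/11.2 = 78 − 89.1/11.2 ≈ 70.0446.
Pooling payoff: 0.31 × 78 + 0.69 × 51 = 59.37.
Difference: 70.0446 − 59.37 = 10.6746, i.e. 10.67 to two decimal places.
The high-quality type prefers to separate.

10.67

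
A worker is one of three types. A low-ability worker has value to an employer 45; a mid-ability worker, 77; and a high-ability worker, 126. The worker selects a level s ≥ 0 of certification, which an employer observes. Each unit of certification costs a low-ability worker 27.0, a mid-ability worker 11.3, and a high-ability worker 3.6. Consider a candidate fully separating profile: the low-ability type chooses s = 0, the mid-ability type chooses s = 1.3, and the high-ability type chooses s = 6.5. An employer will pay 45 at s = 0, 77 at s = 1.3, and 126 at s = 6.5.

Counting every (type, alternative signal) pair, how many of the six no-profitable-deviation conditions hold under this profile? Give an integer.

6

Mid-ability (own payoff 77 − 11.3×1.3 = 62.31): to s=0 gives 45 → no gain ✓; to s=6.5 gives 126 − 11.3×6.5 = 52.55 → no gain ✓.
Low-ability (own payoff 45): to s=1.3 gives 77 − 27.0×1.3 = 41.9 → no gain ✓; to s=6.5 gives 126 − 27.0×6.5 = -49.5 → no gain ✓.
High-ability (own payoff 126 − 3.6×6.5 = 102.6): to s=0 gives 45 → no gain ✓; to s=1.3 gives 77 − 3.6×1.3 = 72.32 → no gain ✓.
6 of the 6 constraints hold; this profile is a separating equilibrium.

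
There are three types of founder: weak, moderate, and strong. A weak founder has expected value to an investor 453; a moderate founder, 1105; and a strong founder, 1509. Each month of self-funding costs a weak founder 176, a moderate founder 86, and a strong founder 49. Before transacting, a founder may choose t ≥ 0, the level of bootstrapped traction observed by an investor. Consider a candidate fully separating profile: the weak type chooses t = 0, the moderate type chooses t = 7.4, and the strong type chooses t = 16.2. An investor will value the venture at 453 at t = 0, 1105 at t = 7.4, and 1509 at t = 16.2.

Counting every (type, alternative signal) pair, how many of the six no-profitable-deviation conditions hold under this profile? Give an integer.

Moderate (own payoff 1105 − 86×7.4 = 468.6): to t=0 gives 453 → no gain ✓; to t=16.2 gives 1509 − 86×16.2 = 115.8 → no gain ✓.
Weak (own payoff 453): to t=7.4 gives 1105 − 176×7.4 = -197.4 → no gain ✓; to t=16.2 gives 1509 − 176×16.2 = -1342.2 → no gain ✓.
Strong (own payoff 1509 − 49×16.2 = 715.2): to t=0 gives 453 → no gain ✓; to t=7.4 gives 1105 − 49×7.4 = 742.4 → profitable ✗.
5 of the 6 constraints hold; not an equilibrium.

5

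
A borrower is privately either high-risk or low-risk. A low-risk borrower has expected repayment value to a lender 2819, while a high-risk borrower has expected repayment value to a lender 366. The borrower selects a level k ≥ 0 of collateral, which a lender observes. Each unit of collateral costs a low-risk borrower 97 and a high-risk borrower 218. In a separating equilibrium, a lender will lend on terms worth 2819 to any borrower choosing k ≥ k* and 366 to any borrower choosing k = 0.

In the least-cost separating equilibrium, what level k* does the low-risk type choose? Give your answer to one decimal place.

A high-risk borrower choosing k = 0 receives 366.
Imitating at k* instead would pay 2819 at cost 218·k*, netting 2819 − 218·k*.
Indifference: 366 = 2819 − 218·k*, so k* = (2819 − 366) / 218 ≈ 11.3.
At k* the high-risk type's incentive constraint just binds; the low-risk type strictly prefers k* since its per-unit cost is lower.

11.3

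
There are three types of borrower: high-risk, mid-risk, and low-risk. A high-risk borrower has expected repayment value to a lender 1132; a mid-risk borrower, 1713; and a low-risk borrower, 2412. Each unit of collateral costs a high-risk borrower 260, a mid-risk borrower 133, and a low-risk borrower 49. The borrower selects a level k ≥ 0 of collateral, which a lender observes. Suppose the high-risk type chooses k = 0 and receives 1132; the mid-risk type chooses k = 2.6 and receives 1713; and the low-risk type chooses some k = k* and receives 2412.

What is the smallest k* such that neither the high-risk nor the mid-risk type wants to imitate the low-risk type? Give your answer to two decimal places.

Mid-risk type (on-path payoff 1713 − 133×2.6 = 1367.2) won't mimic when 1367.2 ≥ 2412 − 133·k*, i.e. k* ≥ 7.86.
High-risk type (on-path payoff 1132) won't mimic when 1132 ≥ 2412 − 260·k*, i.e. k* ≥ 4.92.
Both must hold, so k* = max(4.92, 7.86) = 7.86. The mid-risk type's constraint binds.

7.86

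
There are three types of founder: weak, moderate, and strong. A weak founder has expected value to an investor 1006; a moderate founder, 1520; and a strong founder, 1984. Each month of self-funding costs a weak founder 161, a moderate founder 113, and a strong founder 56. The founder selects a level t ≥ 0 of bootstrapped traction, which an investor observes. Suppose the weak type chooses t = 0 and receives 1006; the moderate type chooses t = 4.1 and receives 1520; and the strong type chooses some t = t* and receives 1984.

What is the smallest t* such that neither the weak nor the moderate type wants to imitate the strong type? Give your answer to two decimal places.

8.21

Weak type (on-path payoff 1006) won't mimic when 1006 ≥ 1984 − 161·t*, i.e. t* ≥ 6.07.
Moderate type (on-path payoff 1520 − 113×4.1 = 1056.7) won't mimic when 1056.7 ≥ 1984 − 113·t*, i.e. t* ≥ 8.21.
Both must hold, so t* = max(6.07, 8.21) = 8.21. The moderate type's constraint binds.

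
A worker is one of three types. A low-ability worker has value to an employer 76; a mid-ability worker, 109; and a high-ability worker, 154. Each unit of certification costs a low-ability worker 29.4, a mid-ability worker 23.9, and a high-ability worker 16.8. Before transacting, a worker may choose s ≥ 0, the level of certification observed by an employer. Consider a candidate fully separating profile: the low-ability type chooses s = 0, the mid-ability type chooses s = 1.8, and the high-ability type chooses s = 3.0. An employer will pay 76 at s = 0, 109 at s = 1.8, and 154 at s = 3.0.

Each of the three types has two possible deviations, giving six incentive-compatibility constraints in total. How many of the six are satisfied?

4

High-ability (own payoff 154 − 16.8×3.0 = 103.6): to s=0 gives 76 → no gain ✓; to s=1.8 gives 109 − 16.8×1.8 = 78.76 → no gain ✓.
Low-ability (own payoff 76): to s=1.8 gives 109 − 29.4×1.8 = 56.08 → no gain ✓; to s=3.0 gives 154 − 29.4×3.0 = 65.8 → no gain ✓.
Mid-ability (own payoff 109 − 23.9×1.8 = 65.98): to s=0 gives 76 → profitable ✗; to s=3.0 gives 154 − 23.9×3.0 = 82.3 → profitable ✗.
4 of the 6 constraints hold; not an equilibrium.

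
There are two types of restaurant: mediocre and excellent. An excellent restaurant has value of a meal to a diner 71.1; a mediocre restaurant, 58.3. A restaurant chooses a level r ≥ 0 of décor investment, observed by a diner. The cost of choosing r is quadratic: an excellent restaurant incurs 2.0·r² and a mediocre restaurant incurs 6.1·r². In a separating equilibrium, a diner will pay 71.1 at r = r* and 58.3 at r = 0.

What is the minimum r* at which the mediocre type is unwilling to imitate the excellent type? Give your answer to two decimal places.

1.45

The mediocre type at r = 0 receives 58.3; imitating at r* yields 71.1 − 6.1·r*².
Indifference: 58.3 = 71.1 − 6.1·r*², so r*² = (71.1 − 58.3) / 6.1 ≈ 2.0984.
r* = √2.0984 ≈ 1.45.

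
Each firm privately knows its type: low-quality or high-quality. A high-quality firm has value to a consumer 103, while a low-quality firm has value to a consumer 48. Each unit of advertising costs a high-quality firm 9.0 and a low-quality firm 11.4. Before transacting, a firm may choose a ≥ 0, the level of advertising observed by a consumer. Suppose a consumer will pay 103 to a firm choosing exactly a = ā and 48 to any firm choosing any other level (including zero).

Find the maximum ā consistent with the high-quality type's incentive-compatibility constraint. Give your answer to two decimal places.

Choosing ā yields the high-quality type 103 − 9.0·ā; choosing zero yields 48.
The high-quality type is indifferent at 103 − 9.0·ā = 48, i.e. ā = (103 − 48) / 9.0 ≈ 6.11.
For any ā above 6.11 the high-quality type would rather pool at zero, so separation collapses.

6.11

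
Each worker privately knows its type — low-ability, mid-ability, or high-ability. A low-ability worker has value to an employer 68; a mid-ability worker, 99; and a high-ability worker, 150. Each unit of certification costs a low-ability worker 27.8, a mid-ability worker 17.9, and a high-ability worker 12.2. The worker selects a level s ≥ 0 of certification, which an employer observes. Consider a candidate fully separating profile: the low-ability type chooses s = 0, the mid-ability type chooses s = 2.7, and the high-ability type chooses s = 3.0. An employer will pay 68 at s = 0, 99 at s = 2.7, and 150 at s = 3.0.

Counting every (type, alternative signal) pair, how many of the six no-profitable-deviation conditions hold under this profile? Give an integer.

4

Low-ability (own payoff 68): to s=2.7 gives 99 − 27.8×2.7 = 23.94 → no gain ✓; to s=3.0 gives 150 − 27.8×3.0 = 66.6 → no gain ✓.
High-ability (own payoff 150 − 12.2×3.0 = 113.4): to s=0 gives 68 → no gain ✓; to s=2.7 gives 99 − 12.2×2.7 = 66.06 → no gain ✓.
Mid-ability (own payoff 99 − 17.9×2.7 = 50.67): to s=0 gives 68 → profitable ✗; to s=3.0 gives 150 − 17.9×3.0 = 96.3 → profitable ✗.
4 of the 6 constraints hold; not an equilibrium.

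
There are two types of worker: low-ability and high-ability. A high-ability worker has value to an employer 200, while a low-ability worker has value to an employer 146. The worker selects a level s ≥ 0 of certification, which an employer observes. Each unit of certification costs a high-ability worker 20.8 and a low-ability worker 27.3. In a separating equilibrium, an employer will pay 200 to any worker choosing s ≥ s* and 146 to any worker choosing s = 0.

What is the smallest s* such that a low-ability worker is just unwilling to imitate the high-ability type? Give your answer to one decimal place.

A low-ability worker choosing s = 0 receives 146.
Imitating at s* instead would pay 200 at cost 27.3·s*, netting 200 − 27.3·s*.
Indifference: 146 = 200 − 27.3·s*, so s* = (200 − 146) / 27.3 ≈ 2.0.
This is the low-ability type's binding incentive-compatibility constraint; any s ≥ 2.0 sustains separation on that side.

2.0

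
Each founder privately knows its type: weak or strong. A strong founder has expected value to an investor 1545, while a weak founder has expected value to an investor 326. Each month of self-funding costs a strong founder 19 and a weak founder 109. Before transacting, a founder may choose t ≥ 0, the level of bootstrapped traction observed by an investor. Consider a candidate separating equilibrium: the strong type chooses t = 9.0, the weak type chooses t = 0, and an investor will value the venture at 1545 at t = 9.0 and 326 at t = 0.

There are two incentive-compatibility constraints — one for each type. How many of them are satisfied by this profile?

Weak type: stay at 0 → 326; mimic → 1545 − 109 × 9.0 = 564. IC fails (326 < 564).
Strong type: signal → 1545 − 19 × 9.0 = 1374; deviate to 0 → 326. IC holds (1374 ≥ 326).
1 of 2 constraints hold, so this profile is not an equilibrium.

1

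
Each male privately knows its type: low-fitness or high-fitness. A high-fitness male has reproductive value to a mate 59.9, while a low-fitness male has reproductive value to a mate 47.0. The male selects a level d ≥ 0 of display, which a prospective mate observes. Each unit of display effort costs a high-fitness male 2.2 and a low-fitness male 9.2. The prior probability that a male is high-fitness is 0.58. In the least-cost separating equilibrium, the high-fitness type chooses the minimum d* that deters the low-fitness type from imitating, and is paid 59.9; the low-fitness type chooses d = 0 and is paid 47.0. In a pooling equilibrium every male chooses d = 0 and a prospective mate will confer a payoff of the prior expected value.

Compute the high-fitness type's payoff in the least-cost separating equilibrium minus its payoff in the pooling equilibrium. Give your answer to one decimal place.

Least-cost separating signal: d* solves 47.0 = 59.9 − 9.2·d*, so d* = (59.9 − 47.0)/9.2 ≈ 1.4022.
High-fitness type's separating payoff: 59.9 − 2.2 × d* = 59.9 − 2.2 × (59.9 − 47.0)/9.2 = 59.9 − 28.38/9.2 ≈ 56.815.
Pooling payoff: 0.58 × 59.9 + 0.42 × 47.0 = 54.482.
Difference: 56.815 − 54.482 = 2.333, i.e. 2.3 to one decimal place.
The high-fitness type prefers to separate.

2.3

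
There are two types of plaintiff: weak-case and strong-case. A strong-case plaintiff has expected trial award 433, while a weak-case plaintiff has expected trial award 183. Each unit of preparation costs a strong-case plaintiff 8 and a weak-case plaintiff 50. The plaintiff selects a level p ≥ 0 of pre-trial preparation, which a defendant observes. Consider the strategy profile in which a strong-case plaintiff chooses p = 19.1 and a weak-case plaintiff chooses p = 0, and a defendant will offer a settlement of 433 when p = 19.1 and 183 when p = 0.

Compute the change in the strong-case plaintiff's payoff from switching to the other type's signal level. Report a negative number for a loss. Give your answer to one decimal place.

Playing p = 19.1 the strong-case plaintiff receives 433 − 8 × 19.1 = 280.2.
Deviating to p = 0 yields 183 instead.
Gain from deviating: 183 − 280.2 = -97.2.
The gain is negative, so the strong-case type's incentive-compatibility constraint is satisfied.

-97.2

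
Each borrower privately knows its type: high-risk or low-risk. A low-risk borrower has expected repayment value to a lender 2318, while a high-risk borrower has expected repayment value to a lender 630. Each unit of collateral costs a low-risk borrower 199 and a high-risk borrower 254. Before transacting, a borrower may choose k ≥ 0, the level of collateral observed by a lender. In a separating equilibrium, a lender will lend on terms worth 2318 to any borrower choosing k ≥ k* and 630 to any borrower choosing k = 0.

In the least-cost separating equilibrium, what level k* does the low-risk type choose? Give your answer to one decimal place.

6.6

A high-risk borrower choosing k = 0 receives 630.
Imitating at k* instead would pay 2318 at cost 254·k*, netting 2318 − 254·k*.
Indifference: 630 = 2318 − 254·k*, so k* = (2318 − 630) / 254 ≈ 6.6.
This is the high-risk type's binding incentive-compatibility constraint; any k ≥ 6.6 sustains separation on that side.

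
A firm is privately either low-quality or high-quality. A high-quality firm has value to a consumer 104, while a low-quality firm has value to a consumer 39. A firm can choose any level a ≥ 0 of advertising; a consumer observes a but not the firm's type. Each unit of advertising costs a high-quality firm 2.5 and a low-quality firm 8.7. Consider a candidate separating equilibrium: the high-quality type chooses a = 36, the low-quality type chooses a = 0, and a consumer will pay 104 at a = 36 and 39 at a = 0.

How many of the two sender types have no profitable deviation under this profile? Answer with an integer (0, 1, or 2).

1

High-quality type: signal → 104 − 2.5 × 36 = 14; deviate to 0 → 39. IC fails (14 < 39).
Low-quality type: stay at 0 → 39; mimic → 104 − 8.7 × 36 = -209.2. IC holds (39 ≥ -209.2).
1 of 2 constraints hold, so this profile is not an equilibrium.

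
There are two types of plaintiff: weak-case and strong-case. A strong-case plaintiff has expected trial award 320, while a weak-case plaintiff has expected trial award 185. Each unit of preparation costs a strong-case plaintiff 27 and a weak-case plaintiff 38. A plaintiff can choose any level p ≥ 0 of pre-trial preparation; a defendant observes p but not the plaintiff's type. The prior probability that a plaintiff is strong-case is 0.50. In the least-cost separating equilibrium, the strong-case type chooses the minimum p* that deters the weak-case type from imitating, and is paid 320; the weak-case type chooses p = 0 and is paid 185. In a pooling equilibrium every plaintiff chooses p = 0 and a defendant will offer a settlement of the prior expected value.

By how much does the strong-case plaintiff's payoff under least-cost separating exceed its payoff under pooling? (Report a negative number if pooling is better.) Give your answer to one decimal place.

-28.4

Least-cost separating signal: p* solves 185 = 320 − 38·p*, so p* = (320 − 185)/38 ≈ 3.5526.
Strong-case type's separating payoff: 320 − 27 × p* = 320 − 27 × (320 − 185)/38 = 320 − 3645/38 ≈ 224.079.
Pooling payoff: 0.50 × 320 + 0.50 × 185 = 252.5.
Difference: 224.079 − 252.5 = -28.421, i.e. -28.4 to one decimal place.
The strong-case type would prefer the pooling outcome.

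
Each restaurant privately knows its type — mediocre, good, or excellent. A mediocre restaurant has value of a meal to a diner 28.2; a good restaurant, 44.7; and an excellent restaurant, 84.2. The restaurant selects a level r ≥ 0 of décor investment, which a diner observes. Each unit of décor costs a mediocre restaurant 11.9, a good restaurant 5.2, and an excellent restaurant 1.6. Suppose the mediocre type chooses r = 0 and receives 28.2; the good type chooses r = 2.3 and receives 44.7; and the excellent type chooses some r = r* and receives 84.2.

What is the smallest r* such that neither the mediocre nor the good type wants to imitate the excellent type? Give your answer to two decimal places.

9.90

Mediocre type (on-path payoff 28.2) won't mimic when 28.2 ≥ 84.2 − 11.9·r*, i.e. r* ≥ 4.71.
Good type (on-path payoff 44.7 − 5.2×2.3 = 32.74) won't mimic when 32.74 ≥ 84.2 − 5.2·r*, i.e. r* ≥ 9.90.
Both must hold, so r* = max(4.71, 9.90) = 9.90. The good type's constraint binds.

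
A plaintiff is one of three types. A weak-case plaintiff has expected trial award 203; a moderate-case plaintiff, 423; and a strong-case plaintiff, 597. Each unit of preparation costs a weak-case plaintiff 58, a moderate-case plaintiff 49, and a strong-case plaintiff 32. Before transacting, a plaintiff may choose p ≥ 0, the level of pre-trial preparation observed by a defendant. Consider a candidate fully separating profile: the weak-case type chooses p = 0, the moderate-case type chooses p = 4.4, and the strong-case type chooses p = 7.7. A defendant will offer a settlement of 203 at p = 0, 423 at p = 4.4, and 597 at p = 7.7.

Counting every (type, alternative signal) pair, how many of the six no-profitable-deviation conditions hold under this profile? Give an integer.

Moderate-case (own payoff 423 − 49×4.4 = 207.4): to p=0 gives 203 → no gain ✓; to p=7.7 gives 597 − 49×7.7 = 219.7 → profitable ✗.
Weak-case (own payoff 203): to p=4.4 gives 423 − 58×4.4 = 167.8 → no gain ✓; to p=7.7 gives 597 − 58×7.7 = 150.4 → no gain ✓.
Strong-case (own payoff 597 − 32×7.7 = 350.6): to p=0 gives 203 → no gain ✓; to p=4.4 gives 423 − 32×4.4 = 282.2 → no gain ✓.
5 of the 6 constraints hold; not an equilibrium.

5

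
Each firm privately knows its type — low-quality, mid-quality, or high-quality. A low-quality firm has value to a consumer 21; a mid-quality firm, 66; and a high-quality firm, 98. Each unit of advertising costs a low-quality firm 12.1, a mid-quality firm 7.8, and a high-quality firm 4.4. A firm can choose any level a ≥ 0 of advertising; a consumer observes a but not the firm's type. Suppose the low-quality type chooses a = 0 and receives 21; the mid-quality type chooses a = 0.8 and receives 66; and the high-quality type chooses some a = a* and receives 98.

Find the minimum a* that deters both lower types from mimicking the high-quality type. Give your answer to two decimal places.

Low-quality type (on-path payoff 21) won't mimic when 21 ≥ 98 − 12.1·a*, i.e. a* ≥ 6.36.
Mid-quality type (on-path payoff 66 − 7.8×0.8 = 59.76) won't mimic when 59.76 ≥ 98 − 7.8·a*, i.e. a* ≥ 4.90.
Both must hold, so a* = max(6.36, 4.90) = 6.36. The low-quality type's constraint binds.

6.36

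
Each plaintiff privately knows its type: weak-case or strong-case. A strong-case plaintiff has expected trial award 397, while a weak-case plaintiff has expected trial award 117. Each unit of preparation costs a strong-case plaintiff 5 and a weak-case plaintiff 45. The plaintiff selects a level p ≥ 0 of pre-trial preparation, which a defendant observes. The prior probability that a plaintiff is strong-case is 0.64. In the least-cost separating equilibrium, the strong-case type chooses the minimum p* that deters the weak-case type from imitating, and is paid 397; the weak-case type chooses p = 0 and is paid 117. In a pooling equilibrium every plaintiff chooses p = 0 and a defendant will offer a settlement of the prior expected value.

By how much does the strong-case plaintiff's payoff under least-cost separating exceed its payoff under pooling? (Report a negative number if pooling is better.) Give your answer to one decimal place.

Least-cost separating signal: p* solves 117 = 397 − 45·p*, so p* = (397 − 117)/45 ≈ 6.2222.
Strong-case type's separating payoff: 397 − 5 × p* = 397 − 5 × (397 − 117)/45 = 397 − 1400/45 ≈ 365.889.
Pooling payoff: 0.64 × 397 + 0.36 × 117 = 296.2.
Difference: 365.889 − 296.2 = 69.689, i.e. 69.7 to one decimal place.
The strong-case type prefers to separate.

69.7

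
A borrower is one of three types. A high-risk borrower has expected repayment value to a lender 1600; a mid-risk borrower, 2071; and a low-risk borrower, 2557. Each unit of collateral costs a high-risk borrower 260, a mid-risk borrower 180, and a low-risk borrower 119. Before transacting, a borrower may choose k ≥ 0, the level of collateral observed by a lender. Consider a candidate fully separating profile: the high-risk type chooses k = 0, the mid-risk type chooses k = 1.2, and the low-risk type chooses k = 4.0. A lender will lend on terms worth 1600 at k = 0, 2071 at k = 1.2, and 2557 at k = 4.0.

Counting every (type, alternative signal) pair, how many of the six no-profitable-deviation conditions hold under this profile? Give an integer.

5

High-risk (own payoff 1600): to k=1.2 gives 2071 − 260×1.2 = 1759 → profitable ✗; to k=4.0 gives 2557 − 260×4.0 = 1517 → no gain ✓.
Low-risk (own payoff 2557 − 119×4.0 = 2081): to k=0 gives 1600 → no gain ✓; to k=1.2 gives 2071 − 119×1.2 = 1928.2 → no gain ✓.
Mid-risk (own payoff 2071 − 180×1.2 = 1855): to k=0 gives 1600 → no gain ✓; to k=4.0 gives 2557 − 180×4.0 = 1837 → no gain ✓.
5 of the 6 constraints hold; not an equilibrium.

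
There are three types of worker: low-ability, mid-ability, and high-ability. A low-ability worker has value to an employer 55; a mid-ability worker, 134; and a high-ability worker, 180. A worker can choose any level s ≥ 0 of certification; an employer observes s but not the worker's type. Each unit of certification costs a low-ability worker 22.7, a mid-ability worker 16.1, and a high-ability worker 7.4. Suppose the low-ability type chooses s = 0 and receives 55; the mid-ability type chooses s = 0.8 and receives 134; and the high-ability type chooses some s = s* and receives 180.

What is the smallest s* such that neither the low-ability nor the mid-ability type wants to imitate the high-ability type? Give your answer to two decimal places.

Low-ability type (on-path payoff 55) won't mimic when 55 ≥ 180 − 22.7·s*, i.e. s* ≥ 5.51.
Mid-ability type (on-path payoff 134 − 16.1×0.8 = 121.12) won't mimic when 121.12 ≥ 180 − 16.1·s*, i.e. s* ≥ 3.66.
Both must hold, so s* = max(5.51, 3.66) = 5.51. The low-ability type's constraint binds.

5.51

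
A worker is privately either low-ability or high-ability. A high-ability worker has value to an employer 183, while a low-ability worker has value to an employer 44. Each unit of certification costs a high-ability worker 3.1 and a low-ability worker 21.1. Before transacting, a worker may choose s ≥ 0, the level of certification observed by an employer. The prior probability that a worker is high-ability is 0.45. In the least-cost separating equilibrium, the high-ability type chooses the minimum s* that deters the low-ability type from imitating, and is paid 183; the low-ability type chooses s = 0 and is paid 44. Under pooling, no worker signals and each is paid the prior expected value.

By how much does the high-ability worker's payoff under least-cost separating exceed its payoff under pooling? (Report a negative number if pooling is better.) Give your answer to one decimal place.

Least-cost separating signal: s* solves 44 = 183 − 21.1·s*, so s* = (183 − 44)/21.1 ≈ 6.5877.
High-ability type's separating payoff: 183 − 3.1 × s* = 183 − 3.1 × (183 − 44)/21.1 = 183 − 430.9/21.1 ≈ 162.578.
Pooling payoff: 0.45 × 183 + 0.55 × 44 = 106.55.
Difference: 162.578 − 106.55 = 56.028, i.e. 56.0 to one decimal place.
The high-ability type prefers to separate.

56.0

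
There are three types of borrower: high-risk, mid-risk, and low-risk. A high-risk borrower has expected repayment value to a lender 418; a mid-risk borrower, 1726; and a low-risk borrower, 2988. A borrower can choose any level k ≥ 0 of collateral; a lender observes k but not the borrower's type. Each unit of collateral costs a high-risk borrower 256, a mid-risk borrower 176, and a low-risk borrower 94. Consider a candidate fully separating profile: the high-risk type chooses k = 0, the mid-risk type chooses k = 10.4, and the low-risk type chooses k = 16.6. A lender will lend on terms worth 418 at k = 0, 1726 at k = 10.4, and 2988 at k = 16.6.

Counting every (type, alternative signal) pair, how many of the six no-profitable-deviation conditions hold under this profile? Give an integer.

Low-risk (own payoff 2988 − 94×16.6 = 1427.6): to k=0 gives 418 → no gain ✓; to k=10.4 gives 1726 − 94×10.4 = 748.4 → no gain ✓.
Mid-risk (own payoff 1726 − 176×10.4 = -104.4): to k=0 gives 418 → profitable ✗; to k=16.6 gives 2988 − 176×16.6 = 66.4 → profitable ✗.
High-risk (own payoff 418): to k=10.4 gives 1726 − 256×10.4 = -936.4 → no gain ✓; to k=16.6 gives 2988 − 256×16.6 = -1261.6 → no gain ✓.
4 of the 6 constraints hold; not an equilibrium.

4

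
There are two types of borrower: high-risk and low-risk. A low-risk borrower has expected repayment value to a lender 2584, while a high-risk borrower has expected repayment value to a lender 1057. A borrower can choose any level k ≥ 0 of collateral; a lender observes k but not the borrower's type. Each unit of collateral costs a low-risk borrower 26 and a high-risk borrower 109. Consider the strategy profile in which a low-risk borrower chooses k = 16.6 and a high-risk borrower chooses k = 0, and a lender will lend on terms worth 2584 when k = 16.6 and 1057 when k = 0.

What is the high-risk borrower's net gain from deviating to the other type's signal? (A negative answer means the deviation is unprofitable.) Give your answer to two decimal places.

-282.40

Playing k = 0 the high-risk borrower receives 1057.
Deviating to k = 16.6 brings payment 2584 at cost 109 × 16.6 = 1809.4, netting 774.6.
Gain from deviating: 774.6 − 1057 = -282.40.
The gain is negative, so the high-risk type's incentive-compatibility constraint is satisfied.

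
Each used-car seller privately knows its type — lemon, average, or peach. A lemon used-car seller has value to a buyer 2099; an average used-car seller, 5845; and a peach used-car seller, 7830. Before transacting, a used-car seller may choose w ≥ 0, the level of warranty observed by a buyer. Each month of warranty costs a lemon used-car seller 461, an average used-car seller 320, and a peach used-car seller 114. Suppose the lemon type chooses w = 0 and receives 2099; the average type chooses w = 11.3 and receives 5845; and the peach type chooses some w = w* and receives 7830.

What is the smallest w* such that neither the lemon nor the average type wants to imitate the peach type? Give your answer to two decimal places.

17.50

Average type (on-path payoff 5845 − 320×11.3 = 2229) won't mimic when 2229 ≥ 7830 − 320·w*, i.e. w* ≥ 17.50.
Lemon type (on-path payoff 2099) won't mimic when 2099 ≥ 7830 − 461·w*, i.e. w* ≥ 12.43.
Both must hold, so w* = max(12.43, 17.50) = 17.50. The average type's constraint binds.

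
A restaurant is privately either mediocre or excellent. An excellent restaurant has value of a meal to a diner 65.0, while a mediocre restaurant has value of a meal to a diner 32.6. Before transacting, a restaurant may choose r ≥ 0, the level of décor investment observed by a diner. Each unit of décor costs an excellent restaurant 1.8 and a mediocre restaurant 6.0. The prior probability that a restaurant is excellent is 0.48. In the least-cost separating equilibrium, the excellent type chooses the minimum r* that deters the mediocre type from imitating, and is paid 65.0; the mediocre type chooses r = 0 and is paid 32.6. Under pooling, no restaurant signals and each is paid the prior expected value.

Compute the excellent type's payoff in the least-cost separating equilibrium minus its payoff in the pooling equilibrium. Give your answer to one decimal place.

7.1

Least-cost separating signal: r* solves 32.6 = 65.0 − 6.0·r*, so r* = (65.0 − 32.6)/6.0 = 5.4.
Excellent type's separating payoff: 65.0 − 1.8 × r* = 65.0 − 1.8 × (65.0 − 32.6)/6.0 = 65.0 − 58.32/6.0 = 55.28.
Pooling payoff: 0.48 × 65.0 + 0.52 × 32.6 = 48.152.
Difference: 55.28 − 48.152 = 7.128, i.e. 7.1 to one decimal place.
The excellent type prefers to separate.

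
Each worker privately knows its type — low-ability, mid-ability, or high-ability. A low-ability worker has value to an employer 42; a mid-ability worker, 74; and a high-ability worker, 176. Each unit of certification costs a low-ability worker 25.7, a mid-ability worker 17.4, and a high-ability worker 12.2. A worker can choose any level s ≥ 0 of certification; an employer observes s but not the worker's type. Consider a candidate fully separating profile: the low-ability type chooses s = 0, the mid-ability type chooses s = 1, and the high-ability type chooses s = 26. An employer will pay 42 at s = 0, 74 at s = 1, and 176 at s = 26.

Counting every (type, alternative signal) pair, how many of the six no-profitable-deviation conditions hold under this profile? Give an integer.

Mid-ability (own payoff 74 − 17.4×1 = 56.6): to s=0 gives 42 → no gain ✓; to s=26 gives 176 − 17.4×26 = -276.4 → no gain ✓.
High-ability (own payoff 176 − 12.2×26 = -141.2): to s=0 gives 42 → profitable ✗; to s=1 gives 74 − 12.2×1 = 61.8 → profitable ✗.
Low-ability (own payoff 42): to s=1 gives 74 − 25.7×1 = 48.3 → profitable ✗; to s=26 gives 176 − 25.7×26 = -492.2 → no gain ✓.
3 of the 6 constraints hold; not an equilibrium.

3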